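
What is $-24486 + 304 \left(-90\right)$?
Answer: $-51846$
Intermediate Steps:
$-24486 + 304 \left(-90\right) = -24486 - 27360 = -51846$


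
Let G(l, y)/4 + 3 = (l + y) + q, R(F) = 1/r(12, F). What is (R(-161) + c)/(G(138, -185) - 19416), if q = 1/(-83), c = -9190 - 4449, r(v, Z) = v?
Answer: 13584361/19537584 ≈ 0.69529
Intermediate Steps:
c = -13639
R(F) = 1/12
q = -1/83 ≈ -0.012048
G(l, y) = -1000/83 + 4*l + 4*y (G(l, y) = -12 + 4*((l + y) - 1/83) = -12 + 4*(-1/83 + l + y) = -12 + (-4/83 + 4*l + 4*y) = -1000/83 + 4*l + 4*y)
(R(-161) + c)/(G(138, -185) - 19416) = (1/12 - 13639)/((-1000/83 + 4*138 + 4*(-185)) - 19416) = -163667/(12*((-1000/83 + 552 - 740) - 19416)) = -163667/(12*(-16604/83 - 19416)) = -163667/(12*(-1628132/83)) = -163667/12*(-83/1628132) = 13584361/19537584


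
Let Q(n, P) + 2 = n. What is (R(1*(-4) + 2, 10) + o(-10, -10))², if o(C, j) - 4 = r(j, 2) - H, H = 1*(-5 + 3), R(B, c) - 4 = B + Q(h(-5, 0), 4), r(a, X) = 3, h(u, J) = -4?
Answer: 25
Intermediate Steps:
Q(n, P) = -2 + n
R(B, c) = -2 + B (R(B, c) = 4 + (B + (-2 - 4)) = 4 + (B - 6) = 4 + (-6 + B) = -2 + B)
H = -2 (H = 1*(-2) = -2)
o(C, j) = 9 (o(C, j) = 4 + (3 - 1*(-2)) = 4 + (3 + 2) = 4 + 5 = 9)
(R(1*(-4) + 2, 10) + o(-10, -10))² = ((-2 + (1*(-4) + 2)) + 9)² = ((-2 + (-4 + 2)) + 9)² = ((-2 - 2) + 9)² = (-4 + 9)² = 5² = 25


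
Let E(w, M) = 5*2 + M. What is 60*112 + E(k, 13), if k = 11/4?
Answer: 6743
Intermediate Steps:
k = 11/4 (k = 11*(¼) = 11/4 ≈ 2.7500)
E(w, M) = 10 + M
60*112 + E(k, 13) = 60*112 + (10 + 13) = 6720 + 23 = 6743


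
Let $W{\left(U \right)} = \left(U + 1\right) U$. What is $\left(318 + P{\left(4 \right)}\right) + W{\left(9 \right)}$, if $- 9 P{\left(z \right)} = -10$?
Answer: $\frac{3682}{9} \approx 409.11$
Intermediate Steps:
$P{\left(z \right)} = \frac{10}{9}$ ($P{\left(z \right)} = \left(- \frac{1}{9}\right) \left(-10\right) = \frac{10}{9}$)
$W{\left(U \right)} = U \left(1 + U\right)$ ($W{\left(U \right)} = \left(1 + U\right) U = U \left(1 + U\right)$)
$\left(318 + P{\left(4 \right)}\right) + W{\left(9 \right)} = \left(318 + \frac{10}{9}\right) + 9 \left(1 + 9\right) = \frac{2872}{9} + 9 \cdot 10 = \frac{2872}{9} + 90 = \frac{3682}{9}$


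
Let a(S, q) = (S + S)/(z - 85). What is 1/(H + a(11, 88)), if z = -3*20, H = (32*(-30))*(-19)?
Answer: 145/2644778 ≈ 5.4825e-5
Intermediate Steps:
H = 18240 (H = -960*(-19) = 18240)
z = -60
a(S, q) = -2*S/145 (a(S, q) = (S + S)/(-60 - 85) = (2*S)/(-145) = (2*S)*(-1/145) = -2*S/145)
1/(H + a(11, 88)) = 1/(18240 - 2/145*11) = 1/(18240 - 22/145) = 1/(2644778/145) = 145/2644778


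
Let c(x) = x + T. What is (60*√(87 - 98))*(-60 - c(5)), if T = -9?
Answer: -3360*I*√11 ≈ -11144.0*I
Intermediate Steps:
c(x) = -9 + x (c(x) = x - 9 = -9 + x)
(60*√(87 - 98))*(-60 - c(5)) = (60*√(87 - 98))*(-60 - (-9 + 5)) = (60*√(-11))*(-60 - 1*(-4)) = (60*(I*√11))*(-60 + 4) = (60*I*√11)*(-56) = -3360*I*√11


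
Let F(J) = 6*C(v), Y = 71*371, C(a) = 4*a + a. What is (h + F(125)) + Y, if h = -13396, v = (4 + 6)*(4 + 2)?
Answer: 14745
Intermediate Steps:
v = 60 (v = 10*6 = 60)
C(a) = 5*a
Y = 26341
F(J) = 1800 (F(J) = 6*(5*60) = 6*300 = 1800)
(h + F(125)) + Y = (-13396 + 1800) + 26341 = -11596 + 26341 = 14745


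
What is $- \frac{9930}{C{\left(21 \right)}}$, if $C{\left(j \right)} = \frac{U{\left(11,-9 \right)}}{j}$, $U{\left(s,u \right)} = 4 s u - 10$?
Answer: $\frac{14895}{29} \approx 513.62$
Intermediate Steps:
$U{\left(s,u \right)} = -10 + 4 s u$ ($U{\left(s,u \right)} = 4 s u - 10 = -10 + 4 s u$)
$C{\left(j \right)} = - \frac{406}{j}$ ($C{\left(j \right)} = \frac{-10 + 4 \cdot 11 \left(-9\right)}{j} = \frac{-10 - 396}{j} = - \frac{406}{j}$)
$- \frac{9930}{C{\left(21 \right)}} = - \frac{9930}{\left(-406\right) \frac{1}{21}} = - \frac{9930}{- \frac{58}{3}} = \left(-9930\right) \left(- \frac{3}{58}\right) = \frac{14895}{29}$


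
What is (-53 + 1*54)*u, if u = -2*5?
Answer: -10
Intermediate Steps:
u = -10
(-53 + 1*54)*u = (-53 + 1*54)*(-10) = (-53 + 54)*(-10) = 1*(-10) = -10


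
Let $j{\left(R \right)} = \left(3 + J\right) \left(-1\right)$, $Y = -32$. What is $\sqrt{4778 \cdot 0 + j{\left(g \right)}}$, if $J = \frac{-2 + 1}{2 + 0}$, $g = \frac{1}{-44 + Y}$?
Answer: $\frac{i \sqrt{10}}{2} \approx 1.5811 i$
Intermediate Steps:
$g = - \frac{1}{76}$ ($g = \frac{1}{-44 - 32} = \frac{1}{-76} = - \frac{1}{76} \approx -0.013158$)
$J = - \frac{1}{2} \approx -0.5$
$j{\left(R \right)} = - \frac{5}{2}$ ($j{\left(R \right)} = \left(3 - \frac{1}{2}\right) \left(-1\right) = \frac{5}{2} \left(-1\right) = - \frac{5}{2}$)
$\sqrt{4778 \cdot 0 + j{\left(g \right)}} = \sqrt{4778 \cdot 0 - \frac{5}{2}} = \sqrt{0 - \frac{5}{2}} = \sqrt{- \frac{5}{2}} = \frac{i \sqrt{10}}{2}$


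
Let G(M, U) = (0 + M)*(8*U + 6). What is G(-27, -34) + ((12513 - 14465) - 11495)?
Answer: -6265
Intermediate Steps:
G(M, U) = M*(6 + 8*U)
G(-27, -34) + ((12513 - 14465) - 11495) = 2*(-27)*(3 + 4*(-34)) + ((12513 - 14465) - 11495) = 2*(-27)*(3 - 136) + (-1952 - 11495) = 2*(-27)*(-133) - 13447 = 7182 - 13447 = -6265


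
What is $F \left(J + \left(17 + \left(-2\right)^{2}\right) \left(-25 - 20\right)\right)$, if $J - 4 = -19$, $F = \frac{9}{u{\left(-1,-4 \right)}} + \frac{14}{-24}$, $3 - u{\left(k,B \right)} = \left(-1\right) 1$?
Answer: $-1600$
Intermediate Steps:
$u{\left(k,B \right)} = 4$ ($u{\left(k,B \right)} = 3 - \left(-1\right) 1 = 3 - -1 = 3 + 1 = 4$)
$F = \frac{5}{3}$ ($F = \frac{9}{4} + \frac{14}{-24} = 9 \cdot \frac{1}{4} + 14 \left(- \frac{1}{24}\right) = \frac{9}{4} - \frac{7}{12} = \frac{5}{3} \approx 1.6667$)
$J = -15$ ($J = 4 - 19 = -15$)
$F \left(J + \left(17 + \left(-2\right)^{2}\right) \left(-25 - 20\right)\right) = \frac{5 \left(-15 + \left(17 + \left(-2\right)^{2}\right) \left(-25 - 20\right)\right)}{3} = \frac{5 \left(-15 + \left(17 + 4\right) \left(-45\right)\right)}{3} = \frac{5 \left(-15 + 21 \left(-45\right)\right)}{3} = \frac{5 \left(-15 - 945\right)}{3} = \frac{5}{3} \left(-960\right) = -1600$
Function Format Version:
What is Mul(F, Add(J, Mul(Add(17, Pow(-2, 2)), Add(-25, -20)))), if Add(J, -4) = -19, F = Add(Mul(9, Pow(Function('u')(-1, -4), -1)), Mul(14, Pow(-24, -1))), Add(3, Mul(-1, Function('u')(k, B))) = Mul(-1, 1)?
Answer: -1600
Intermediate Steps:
Function('u')(k, B) = 4 (Function('u')(k, B) = Add(3, Mul(-1, Mul(-1, 1))) = Add(3, Mul(-1, -1)) = Add(3, 1) = 4)
F = Rational(5, 3) (F = Add(Mul(9, Pow(4, -1)), Mul(14, Pow(-24, -1))) = Add(Mul(9, Rational(1, 4)), Mul(14, Rational(-1, 24))) = Add(Rational(9, 4), Rational(-7, 12)) = Rational(5, 3) ≈ 1.6667)
J = -15 (J = Add(4, -19) = -15)
Mul(F, Add(J, Mul(Add(17, Pow(-2, 2)), Add(-25, -20)))) = Mul(Rational(5, 3), Add(-15, Mul(Add(17, Pow(-2, 2)), Add(-25, -20)))) = Mul(Rational(5, 3), Add(-15, Mul(Add(17, 4), -45))) = Mul(Rational(5, 3), Add(-15, Mul(21, -45))) = Mul(Rational(5, 3), Add(-15, -945)) = Mul(Rational(5, 3), -960) = -1600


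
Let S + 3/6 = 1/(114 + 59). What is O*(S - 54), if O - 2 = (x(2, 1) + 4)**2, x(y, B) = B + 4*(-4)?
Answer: -2319165/346 ≈ -6702.8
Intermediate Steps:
S = -171/346 (S = -1/2 + 1/(114 + 59) = -1/2 + 1/173 = -171/346 ≈ -0.49422)
x(y, B) = -16 + B (x(y, B) = B - 16 = -16 + B)
O = 123 (O = 2 + ((-16 + 1) + 4)**2 = 2 + (-15 + 4)**2 = 2 + (-11)**2 = 2 + 121 = 123)
O*(S - 54) = 123*(-171/346 - 54) = 123*(-18855/346) = -2319165/346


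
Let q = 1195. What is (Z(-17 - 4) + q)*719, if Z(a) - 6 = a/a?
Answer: 864238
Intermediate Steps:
Z(a) = 7 (Z(a) = 6 + a/a = 6 + 1 = 7)
(Z(-17 - 4) + q)*719 = (7 + 1195)*719 = 1202*719 = 864238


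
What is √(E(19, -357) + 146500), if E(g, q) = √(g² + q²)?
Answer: √(146500 + √127810) ≈ 383.22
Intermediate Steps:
√(E(19, -357) + 146500) = √(√(19² + (-357)²) + 146500) = √(√(361 + 127449) + 146500) = √(√127810 + 146500) = √(146500 + √127810)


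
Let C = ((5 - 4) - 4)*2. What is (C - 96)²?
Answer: 10404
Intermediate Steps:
C = -6 (C = (1 - 4)*2 = -3*2 = -6)
(C - 96)² = (-6 - 96)² = (-102)² = 10404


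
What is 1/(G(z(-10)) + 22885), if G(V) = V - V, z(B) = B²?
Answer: 1/22885 ≈ 4.3697e-5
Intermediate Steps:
G(V) = 0
1/(G(z(-10)) + 22885) = 1/(0 + 22885) = 1/22885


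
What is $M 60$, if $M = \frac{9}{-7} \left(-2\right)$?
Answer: $\frac{1080}{7} \approx 154.29$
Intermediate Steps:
$M = \frac{18}{7}$ ($M = 9 \left(- \frac{1}{7}\right) \left(-2\right) = \left(- \frac{9}{7}\right) \left(-2\right) = \frac{18}{7} \approx 2.5714$)
$M 60 = \frac{18}{7} \cdot 60 = \frac{1080}{7}$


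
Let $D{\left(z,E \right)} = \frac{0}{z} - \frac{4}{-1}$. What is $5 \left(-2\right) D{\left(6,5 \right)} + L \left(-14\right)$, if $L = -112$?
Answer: $1528$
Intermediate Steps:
$D{\left(z,E \right)} = 4$ ($D{\left(z,E \right)} = 0 - -4 = 0 + 4 = 4$)
$5 \left(-2\right) D{\left(6,5 \right)} + L \left(-14\right) = 5 \left(-2\right) 4 - -1568 = \left(-10\right) 4 + 1568 = -40 + 1568 = 1528$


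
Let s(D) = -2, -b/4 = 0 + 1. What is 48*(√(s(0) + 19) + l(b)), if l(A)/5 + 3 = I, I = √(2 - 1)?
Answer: -480 + 48*√17 ≈ -282.09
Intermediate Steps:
b = -4 (b = -4*(0 + 1) = -4*1 = -4)
I = 1 (I = √1 = 1)
l(A) = -10 (l(A) = -15 + 5*1 = -15 + 5 = -10)
48*(√(s(0) + 19) + l(b)) = 48*(√(-2 + 19) - 10) = 48*(√17 - 10) = 48*(-10 + √17) = -480 + 48*√17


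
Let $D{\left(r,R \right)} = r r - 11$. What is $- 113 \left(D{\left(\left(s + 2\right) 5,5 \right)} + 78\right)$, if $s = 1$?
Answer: $-32996$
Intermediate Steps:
$D{\left(r,R \right)} = -11 + r^{2}$ ($D{\left(r,R \right)} = r^{2} - 11 = -11 + r^{2}$)
$- 113 \left(D{\left(\left(s + 2\right) 5,5 \right)} + 78\right) = - 113 \left(\left(-11 + \left(\left(1 + 2\right) 5\right)^{2}\right) + 78\right) = - 113 \left(\left(-11 + \left(3 \cdot 5\right)^{2}\right) + 78\right) = - 113 \left(\left(-11 + 15^{2}\right) + 78\right) = - 113 \left(\left(-11 + 225\right) + 78\right) = - 113 \left(214 + 78\right) = \left(-113\right) 292 = -32996$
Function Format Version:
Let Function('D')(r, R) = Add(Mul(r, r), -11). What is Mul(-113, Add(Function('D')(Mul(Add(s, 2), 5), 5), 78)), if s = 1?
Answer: -32996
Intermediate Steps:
Function('D')(r, R) = Add(-11, Pow(r, 2)) (Function('D')(r, R) = Add(Pow(r, 2), -11) = Add(-11, Pow(r, 2)))
Mul(-113, Add(Function('D')(Mul(Add(s, 2), 5), 5), 78)) = Mul(-113, Add(Add(-11, Pow(Mul(Add(1, 2), 5), 2)), 78)) = Mul(-113, Add(Add(-11, Pow(Mul(3, 5), 2)), 78)) = Mul(-113, Add(Add(-11, Pow(15, 2)), 78)) = Mul(-113, Add(Add(-11, 225), 78)) = Mul(-113, Add(214, 78)) = Mul(-113, 292) = -32996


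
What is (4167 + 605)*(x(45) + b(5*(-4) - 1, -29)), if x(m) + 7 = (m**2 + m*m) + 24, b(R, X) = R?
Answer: 19307512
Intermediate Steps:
x(m) = 17 + 2*m**2 (x(m) = -7 + ((m**2 + m*m) + 24) = -7 + ((m**2 + m**2) + 24) = -7 + (2*m**2 + 24) = -7 + (24 + 2*m**2) = 17 + 2*m**2)
(4167 + 605)*(x(45) + b(5*(-4) - 1, -29)) = (4167 + 605)*((17 + 2*45**2) + (5*(-4) - 1)) = 4772*((17 + 2*2025) + (-20 - 1)) = 4772*((17 + 4050) - 21) = 4772*(4067 - 21) = 4772*4046 = 19307512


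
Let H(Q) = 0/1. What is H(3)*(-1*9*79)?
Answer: 0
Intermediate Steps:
H(Q) = 0 (H(Q) = 0*1 = 0)
H(3)*(-1*9*79) = 0*(-1*9*79) = 0*(-9*79) = 0*(-711) = 0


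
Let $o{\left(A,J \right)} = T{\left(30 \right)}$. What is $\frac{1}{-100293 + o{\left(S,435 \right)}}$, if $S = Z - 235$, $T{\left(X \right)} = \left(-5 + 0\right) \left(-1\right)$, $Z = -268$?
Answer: $- \frac{1}{100288} \approx -9.9713 \cdot 10^{-6}$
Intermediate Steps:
$T{\left(X \right)} = 5$ ($T{\left(X \right)} = \left(-5\right) \left(-1\right) = 5$)
$S = -503$ ($S = -268 - 235 = -503$)
$o{\left(A,J \right)} = 5$
$\frac{1}{-100293 + o{\left(S,435 \right)}} = \frac{1}{-100293 + 5} = \frac{1}{-100288} = - \frac{1}{100288}$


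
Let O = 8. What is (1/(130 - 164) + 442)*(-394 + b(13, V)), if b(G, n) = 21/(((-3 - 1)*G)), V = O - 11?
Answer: -308188743/1768 ≈ -1.7432e+5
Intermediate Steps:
V = -3 (V = 8 - 11 = -3)
b(G, n) = -21/(4*G) (b(G, n) = 21/((-4*G)) = 21*(-1/(4*G)) = -21/(4*G))
(1/(130 - 164) + 442)*(-394 + b(13, V)) = (1/(130 - 164) + 442)*(-394 - 21/4/13) = (1/(-34) + 442)*(-394 - 21/4*1/13) = (-1/34 + 442)*(-394 - 21/52) = (15027/34)*(-20509/52) = -308188743/1768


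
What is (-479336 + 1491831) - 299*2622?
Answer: 228517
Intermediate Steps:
(-479336 + 1491831) - 299*2622 = 1012495 - 783978 = 228517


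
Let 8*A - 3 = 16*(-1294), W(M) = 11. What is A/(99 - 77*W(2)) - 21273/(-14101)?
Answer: 419202433/84380384 ≈ 4.9680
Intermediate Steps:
A = -20701/8 (A = 3/8 + (16*(-1294))/8 = 3/8 + (⅛)*(-20704) = 3/8 - 2588 = -20701/8 ≈ -2587.6)
A/(99 - 77*W(2)) - 21273/(-14101) = -20701/(8*(99 - 77*11)) - 21273/(-14101) = -20701/(8*(99 - 847)) - 21273*(-1/14101) = -20701/8/(-748) + 21273/14101 = -20701/8*(-1/748) + 21273/14101 = 20701/5984 + 21273/14101 = 419202433/84380384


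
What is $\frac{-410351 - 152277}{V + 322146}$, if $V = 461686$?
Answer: $- \frac{140657}{195958} \approx -0.71779$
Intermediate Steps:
$\frac{-410351 - 152277}{V + 322146} = \frac{-410351 - 152277}{461686 + 322146} = - \frac{562628}{783832} = \left(-562628\right) \frac{1}{783832} = - \frac{140657}{195958}$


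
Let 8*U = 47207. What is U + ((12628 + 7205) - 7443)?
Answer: 146327/8 ≈ 18291.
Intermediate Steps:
U = 47207/8 (U = (⅛)*47207 = 47207/8 ≈ 5900.9)
U + ((12628 + 7205) - 7443) = 47207/8 + ((12628 + 7205) - 7443) = 47207/8 + (19833 - 7443) = 47207/8 + 12390 = 146327/8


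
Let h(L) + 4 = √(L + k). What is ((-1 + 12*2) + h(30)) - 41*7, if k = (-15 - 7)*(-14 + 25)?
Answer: -268 + 2*I*√53 ≈ -268.0 + 14.56*I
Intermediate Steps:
k = -242 (k = -22*11 = -242)
h(L) = -4 + √(-242 + L) (h(L) = -4 + √(L - 242) = -4 + √(-242 + L))
((-1 + 12*2) + h(30)) - 41*7 = ((-1 + 12*2) + (-4 + √(-242 + 30))) - 41*7 = ((-1 + 24) + (-4 + √(-212))) - 287 = (23 + (-4 + 2*I*√53)) - 287 = (19 + 2*I*√53) - 287 = -268 + 2*I*√53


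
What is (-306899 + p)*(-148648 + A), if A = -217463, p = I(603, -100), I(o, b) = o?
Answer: 112138334856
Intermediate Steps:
p = 603
(-306899 + p)*(-148648 + A) = (-306899 + 603)*(-148648 - 217463) = -306296*(-366111) = 112138334856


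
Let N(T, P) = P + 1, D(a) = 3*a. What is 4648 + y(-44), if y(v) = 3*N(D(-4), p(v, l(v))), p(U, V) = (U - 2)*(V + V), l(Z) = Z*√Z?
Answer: 4651 + 24288*I*√11 ≈ 4651.0 + 80554.0*I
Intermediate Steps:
l(Z) = Z^(3/2)
p(U, V) = 2*V*(-2 + U) (p(U, V) = (-2 + U)*(2*V) = 2*V*(-2 + U))
N(T, P) = 1 + P
y(v) = 3 + 6*v^(3/2)*(-2 + v) (y(v) = 3*(1 + 2*v^(3/2)*(-2 + v)) = 3 + 6*v^(3/2)*(-2 + v))
4648 + y(-44) = 4648 + (3 + 6*(-44)^(3/2)*(-2 - 44)) = 4648 + (3 + 6*(-88*I*√11)*(-46)) = 4648 + (3 + 24288*I*√11) = 4651 + 24288*I*√11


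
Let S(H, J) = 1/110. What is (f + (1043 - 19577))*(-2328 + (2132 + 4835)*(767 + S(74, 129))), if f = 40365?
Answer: 12826949815587/110 ≈ 1.1661e+11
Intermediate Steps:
S(H, J) = 1/110
(f + (1043 - 19577))*(-2328 + (2132 + 4835)*(767 + S(74, 129))) = (40365 + (1043 - 19577))*(-2328 + (2132 + 4835)*(767 + 1/110)) = (40365 - 18534)*(-2328 + 6967*(84371/110)) = 21831*(-2328 + 587812757/110) = 21831*(587556677/110) = 12826949815587/110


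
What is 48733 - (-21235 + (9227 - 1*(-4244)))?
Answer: 56497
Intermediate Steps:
48733 - (-21235 + (9227 - 1*(-4244))) = 48733 - (-21235 + (9227 + 4244)) = 48733 - (-21235 + 13471) = 48733 - 1*(-7764) = 48733 + 7764 = 56497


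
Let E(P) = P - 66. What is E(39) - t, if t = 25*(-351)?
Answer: 8748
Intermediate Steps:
E(P) = -66 + P
t = -8775
E(39) - t = (-66 + 39) - 1*(-8775) = -27 + 8775 = 8748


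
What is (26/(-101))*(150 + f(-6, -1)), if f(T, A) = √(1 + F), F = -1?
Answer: -3900/101 ≈ -38.614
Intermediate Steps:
f(T, A) = 0 (f(T, A) = √(1 - 1) = √0 = 0)
(26/(-101))*(150 + f(-6, -1)) = (26/(-101))*(150 + 0) = (26*(-1/101))*150 = -26/101*150 = -3900/101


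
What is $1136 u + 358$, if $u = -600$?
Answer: $-681242$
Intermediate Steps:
$1136 u + 358 = 1136 \left(-600\right) + 358 = -681600 + 358 = -681242$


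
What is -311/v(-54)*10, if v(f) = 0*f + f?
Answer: 1555/27 ≈ 57.593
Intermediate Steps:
v(f) = f (v(f) = 0 + f = f)
-311/v(-54)*10 = -311/(-54)*10 = -311*(-1/54)*10 = (311/54)*10 = 1555/27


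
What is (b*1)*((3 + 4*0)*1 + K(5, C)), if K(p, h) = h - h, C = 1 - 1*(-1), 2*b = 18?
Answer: 27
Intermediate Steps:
b = 9 (b = (1/2)*18 = 9)
C = 2 (C = 1 + 1 = 2)
K(p, h) = 0
(b*1)*((3 + 4*0)*1 + K(5, C)) = (9*1)*((3 + 4*0)*1 + 0) = 9*((3 + 0)*1 + 0) = 9*(3*1 + 0) = 9*(3 + 0) = 9*3 = 27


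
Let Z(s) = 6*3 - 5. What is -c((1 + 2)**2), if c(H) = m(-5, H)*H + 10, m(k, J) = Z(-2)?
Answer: -127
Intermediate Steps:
Z(s) = 13 (Z(s) = 18 - 5 = 13)
m(k, J) = 13
c(H) = 10 + 13*H (c(H) = 13*H + 10 = 10 + 13*H)
-c((1 + 2)**2) = -(10 + 13*(1 + 2)**2) = -(10 + 13*3**2) = -(10 + 13*9) = -(10 + 117) = -1*127 = -127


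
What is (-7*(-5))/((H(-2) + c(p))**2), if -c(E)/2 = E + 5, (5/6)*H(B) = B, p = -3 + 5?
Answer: 875/6724 ≈ 0.13013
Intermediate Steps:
p = 2
H(B) = 6*B/5
c(E) = -10 - 2*E (c(E) = -2*(E + 5) = -2*(5 + E) = -10 - 2*E)
(-7*(-5))/((H(-2) + c(p))**2) = (-7*(-5))/(((6/5)*(-2) + (-10 - 2*2))**2) = 35/((-12/5 + (-10 - 4))**2) = 35/((-12/5 - 14)**2) = 35/((-82/5)**2) = 35/(6724/25) = 35*(25/6724) = 875/6724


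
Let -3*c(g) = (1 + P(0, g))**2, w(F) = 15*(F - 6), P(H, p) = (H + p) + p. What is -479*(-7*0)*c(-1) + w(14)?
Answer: 120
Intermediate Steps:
P(H, p) = H + 2*p
w(F) = -90 + 15*F (w(F) = 15*(-6 + F) = -90 + 15*F)
c(g) = -(1 + 2*g)**2/3 (c(g) = -(1 + (0 + 2*g))**2/3 = -(1 + 2*g)**2/3)
-479*(-7*0)*c(-1) + w(14) = -479*(-7*0)*(-(1 + 2*(-1))**2/3) + (-90 + 15*14) = -0*(-(1 - 2)**2/3) + (-90 + 210) = -0*(-1/3*(-1)**2) + 120 = -0*(-1/3*1) + 120 = -0*(-1)/3 + 120 = -479*0 + 120 = 0 + 120 = 120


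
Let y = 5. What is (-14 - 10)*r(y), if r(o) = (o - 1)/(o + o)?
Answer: -48/5 ≈ -9.6000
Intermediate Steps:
r(o) = (-1 + o)/(2*o) (r(o) = (-1 + o)/((2*o)) = (-1 + o)*(1/(2*o)) = (-1 + o)/(2*o))
(-14 - 10)*r(y) = (-14 - 10)*((1/2)*(-1 + 5)/5) = -12*4/5 = -24*2/5 = -48/5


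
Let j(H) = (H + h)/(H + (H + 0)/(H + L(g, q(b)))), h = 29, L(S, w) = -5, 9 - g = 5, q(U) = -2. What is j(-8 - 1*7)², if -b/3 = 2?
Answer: 3136/3249 ≈ 0.96522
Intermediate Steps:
b = -6 (b = -3*2 = -6)
g = 4 (g = 9 - 1*5 = 9 - 5 = 4)
j(H) = (29 + H)/(H + H/(-5 + H)) (j(H) = (H + 29)/(H + (H + 0)/(H - 5)) = (29 + H)/(H + H/(-5 + H)))
j(-8 - 1*7)² = ((-145 + (-8 - 1*7)² + 24*(-8 - 1*7))/((-8 - 1*7)*(-4 + (-8 - 1*7))))² = ((-145 + (-8 - 7)² + 24*(-8 - 7))/((-8 - 7)*(-4 + (-8 - 7))))² = ((-145 + (-15)² + 24*(-15))/((-15)*(-4 - 15)))² = (-1/15*(-145 + 225 - 360)/(-19))² = (-1/15*(-1/19)*(-280))² = (-56/57)² = 3136/3249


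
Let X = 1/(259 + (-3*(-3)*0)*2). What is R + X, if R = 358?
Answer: 92723/259 ≈ 358.00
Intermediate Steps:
X = 1/259 (X = 1/(259 + (9*0)*2) = 1/(259 + 0*2) = 1/(259 + 0) = 1/259 ≈ 0.0038610)
R + X = 358 + 1/259 = 92723/259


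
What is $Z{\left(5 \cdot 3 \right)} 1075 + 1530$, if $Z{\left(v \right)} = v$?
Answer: $17655$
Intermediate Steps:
$Z{\left(5 \cdot 3 \right)} 1075 + 1530 = 5 \cdot 3 \cdot 1075 + 1530 = 15 \cdot 1075 + 1530 = 16125 + 1530 = 17655$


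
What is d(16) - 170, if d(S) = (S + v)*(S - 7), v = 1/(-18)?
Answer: -53/2 ≈ -26.500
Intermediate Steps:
v = -1/18 ≈ -0.055556
d(S) = (-7 + S)*(-1/18 + S) (d(S) = (S - 1/18)*(S - 7) = (-1/18 + S)*(-7 + S) = (-7 + S)*(-1/18 + S))
d(16) - 170 = (7/18 + 16² - 127/18*16) - 170 = (7/18 + 256 - 1016/9) - 170 = 287/2 - 170 = -53/2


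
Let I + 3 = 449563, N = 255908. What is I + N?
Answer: 705468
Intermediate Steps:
I = 449560 (I = -3 + 449563 = 449560)
I + N = 449560 + 255908 = 705468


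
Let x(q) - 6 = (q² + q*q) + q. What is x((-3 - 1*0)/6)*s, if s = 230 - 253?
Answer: -138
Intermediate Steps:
x(q) = 6 + q + 2*q² (x(q) = 6 + ((q² + q*q) + q) = 6 + ((q² + q²) + q) = 6 + (2*q² + q) = 6 + (q + 2*q²) = 6 + q + 2*q²)
s = -23
x((-3 - 1*0)/6)*s = (6 + (-3 - 1*0)/6 + 2*((-3 - 1*0)/6)²)*(-23) = (6 + (-3 + 0)*(⅙) + 2*((-3 + 0)*(⅙))²)*(-23) = (6 - 3*⅙ + 2*(-3*⅙)²)*(-23) = (6 - ½ + 2*(-½)²)*(-23) = (6 - ½ + 2*(¼))*(-23) = (6 - ½ + ½)*(-23) = 6*(-23) = -138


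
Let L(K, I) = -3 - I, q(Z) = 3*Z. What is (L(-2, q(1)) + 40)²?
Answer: 1156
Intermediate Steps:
(L(-2, q(1)) + 40)² = ((-3 - 3) + 40)² = (-6 + 40)² = 34² = 1156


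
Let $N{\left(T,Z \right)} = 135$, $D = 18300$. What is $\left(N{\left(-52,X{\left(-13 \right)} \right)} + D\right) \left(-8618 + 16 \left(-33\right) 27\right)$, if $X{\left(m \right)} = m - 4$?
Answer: $-421682190$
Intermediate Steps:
$X{\left(m \right)} = -4 + m$
$\left(N{\left(-52,X{\left(-13 \right)} \right)} + D\right) \left(-8618 + 16 \left(-33\right) 27\right) = \left(135 + 18300\right) \left(-8618 + 16 \left(-33\right) 27\right) = 18435 \left(-8618 - 14256\right) = 18435 \left(-22874\right) = -421682190$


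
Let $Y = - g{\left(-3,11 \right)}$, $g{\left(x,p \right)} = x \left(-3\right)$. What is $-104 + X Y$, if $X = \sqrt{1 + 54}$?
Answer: $-104 - 9 \sqrt{55} \approx -170.75$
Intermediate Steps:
$X = \sqrt{55} \approx 7.4162$
$g{\left(x,p \right)} = - 3 x$
$Y = -9$ ($Y = - \left(-3\right) \left(-3\right) = \left(-1\right) 9 = -9$)
$-104 + X Y = -104 + \sqrt{55} \left(-9\right) = -104 - 9 \sqrt{55}$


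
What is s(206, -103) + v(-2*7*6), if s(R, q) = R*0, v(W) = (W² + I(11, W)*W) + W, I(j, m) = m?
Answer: 14028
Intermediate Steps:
v(W) = W + 2*W² (v(W) = (W² + W*W) + W = (W² + W²) + W = 2*W² + W = W + 2*W²)
s(R, q) = 0
s(206, -103) + v(-2*7*6) = 0 + (-2*7*6)*(1 + 2*(-2*7*6)) = 0 + (-14*6)*(1 + 2*(-14*6)) = 0 - 84*(1 + 2*(-84)) = 0 - 84*(1 - 168) = 0 - 84*(-167) = 0 + 14028 = 14028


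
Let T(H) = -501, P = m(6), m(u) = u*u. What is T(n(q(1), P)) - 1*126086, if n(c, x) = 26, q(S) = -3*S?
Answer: -126587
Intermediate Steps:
m(u) = u²
P = 36 (P = 6² = 36)
T(n(q(1), P)) - 1*126086 = -501 - 1*126086 = -501 - 126086 = -126587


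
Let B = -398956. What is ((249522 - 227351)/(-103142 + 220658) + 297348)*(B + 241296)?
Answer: -1377285035262685/29379 ≈ -4.6880e+10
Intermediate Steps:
((249522 - 227351)/(-103142 + 220658) + 297348)*(B + 241296) = ((249522 - 227351)/(-103142 + 220658) + 297348)*(-398956 + 241296) = (22171/117516 + 297348)*(-157660) = (34943169739/117516)*(-157660) = -1377285035262685/29379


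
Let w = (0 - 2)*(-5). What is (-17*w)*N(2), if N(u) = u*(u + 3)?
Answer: -1700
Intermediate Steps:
N(u) = u*(3 + u)
w = 10 (w = -2*(-5) = 10)
(-17*w)*N(2) = (-17*10)*(2*(3 + 2)) = -340*5 = -170*10 = -1700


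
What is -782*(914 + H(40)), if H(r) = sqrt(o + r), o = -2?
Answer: -714748 - 782*sqrt(38) ≈ -7.1957e+5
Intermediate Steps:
H(r) = sqrt(-2 + r)
-782*(914 + H(40)) = -782*(914 + sqrt(-2 + 40)) = -782*(914 + sqrt(38)) = -714748 - 782*sqrt(38)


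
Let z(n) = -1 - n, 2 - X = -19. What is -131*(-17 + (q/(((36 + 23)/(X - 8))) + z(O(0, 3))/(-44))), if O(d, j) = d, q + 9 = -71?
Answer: 11768123/2596 ≈ 4533.2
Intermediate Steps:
q = -80 (q = -9 - 71 = -80)
X = 21 (X = 2 - 1*(-19) = 2 + 19 = 21)
-131*(-17 + (q/(((36 + 23)/(X - 8))) + z(O(0, 3))/(-44))) = -131*(-17 + (-80*(21 - 8)/(36 + 23) + (-1 - 1*0)/(-44))) = -131*(-17 + (-80/(59/13) + (-1 + 0)*(-1/44))) = -131*(-17 + (-80/(59*(1/13)) - 1*(-1/44))) = -131*(-17 + (-80/59/13 + 1/44)) = -131*(-17 + (-80*13/59 + 1/44)) = -131*(-17 + (-1040/59 + 1/44)) = -131*(-17 - 45701/2596) = -131*(-89833/2596) = 11768123/2596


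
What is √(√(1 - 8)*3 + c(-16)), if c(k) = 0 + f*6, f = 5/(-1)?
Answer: √(-30 + 3*I*√7) ≈ 0.71842 + 5.5241*I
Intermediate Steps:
f = -5 (f = 5*(-1) = -5)
c(k) = -30 (c(k) = 0 - 5*6 = 0 - 30 = -30)
√(√(1 - 8)*3 + c(-16)) = √(√(1 - 8)*3 - 30) = √(√(-7)*3 - 30) = √((I*√7)*3 - 30) = √(3*I*√7 - 30) = √(-30 + 3*I*√7)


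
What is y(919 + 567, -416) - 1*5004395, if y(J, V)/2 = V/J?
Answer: -3718265901/743 ≈ -5.0044e+6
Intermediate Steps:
y(J, V) = 2*V/J (y(J, V) = 2*(V/J) = 2*V/J)
y(919 + 567, -416) - 1*5004395 = 2*(-416)/(919 + 567) - 1*5004395 = 2*(-416)/1486 - 5004395 = 2*(-416)*(1/1486) - 5004395 = -416/743 - 5004395 = -3718265901/743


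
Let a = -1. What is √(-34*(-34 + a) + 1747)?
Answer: √2937 ≈ 54.194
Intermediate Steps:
√(-34*(-34 + a) + 1747) = √(-34*(-34 - 1) + 1747) = √(-34*(-35) + 1747) = √(1190 + 1747) = √2937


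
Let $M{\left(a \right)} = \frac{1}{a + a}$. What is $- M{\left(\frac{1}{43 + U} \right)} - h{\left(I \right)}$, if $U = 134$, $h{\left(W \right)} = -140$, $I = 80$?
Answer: $\frac{103}{2} \approx 51.5$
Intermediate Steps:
$M{\left(a \right)} = \frac{1}{2 a}$
$- M{\left(\frac{1}{43 + U} \right)} - h{\left(I \right)} = - \frac{1}{2 \frac{1}{43 + 134}} - -140 = - \frac{1}{2 \cdot \frac{1}{177}} + 140 = - \frac{\frac{1}{\frac{1}{177}}}{2} + 140 = - \frac{177}{2} + 140 = \frac{103}{2}$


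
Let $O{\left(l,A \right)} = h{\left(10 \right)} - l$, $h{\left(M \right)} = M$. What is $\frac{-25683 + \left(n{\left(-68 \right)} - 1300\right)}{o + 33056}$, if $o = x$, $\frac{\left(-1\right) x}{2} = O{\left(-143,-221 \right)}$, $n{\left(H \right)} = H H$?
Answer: $- \frac{22359}{32750} \approx -0.68272$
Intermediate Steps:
$n{\left(H \right)} = H^{2}$
$O{\left(l,A \right)} = 10 - l$
$x = -306$ ($x = - 2 \left(10 - -143\right) = - 2 \left(10 + 143\right) = \left(-2\right) 153 = -306$)
$o = -306$
$\frac{-25683 + \left(n{\left(-68 \right)} - 1300\right)}{o + 33056} = \frac{-25683 - \left(1300 - \left(-68\right)^{2}\right)}{-306 + 33056} = \frac{-25683 + \left(4624 - 1300\right)}{32750} = \left(-25683 + 3324\right) \frac{1}{32750} = \left(-22359\right) \frac{1}{32750} = - \frac{22359}{32750}$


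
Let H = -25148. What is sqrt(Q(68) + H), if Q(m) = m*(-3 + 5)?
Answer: 26*I*sqrt(37) ≈ 158.15*I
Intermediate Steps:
Q(m) = 2*m (Q(m) = m*2 = 2*m)
sqrt(Q(68) + H) = sqrt(2*68 - 25148) = sqrt(136 - 25148) = sqrt(-25012) = 26*I*sqrt(37)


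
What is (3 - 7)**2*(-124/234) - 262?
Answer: -31646/117 ≈ -270.48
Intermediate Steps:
(3 - 7)**2*(-124/234) - 262 = (-4)**2*(-124*1/234) - 262 = 16*(-62/117) - 262 = -992/117 - 262 = -31646/117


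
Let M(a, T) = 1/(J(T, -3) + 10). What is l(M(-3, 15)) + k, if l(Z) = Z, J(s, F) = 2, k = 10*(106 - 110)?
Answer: -479/12 ≈ -39.917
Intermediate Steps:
k = -40 (k = 10*(-4) = -40)
M(a, T) = 1/12 (M(a, T) = 1/(2 + 10) = 1/12)
l(M(-3, 15)) + k = 1/12 - 40 = -479/12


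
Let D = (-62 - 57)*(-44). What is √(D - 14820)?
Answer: 4*I*√599 ≈ 97.898*I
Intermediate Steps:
D = 5236 (D = -119*(-44) = 5236)
√(D - 14820) = √(5236 - 14820) = √(-9584) = 4*I*√599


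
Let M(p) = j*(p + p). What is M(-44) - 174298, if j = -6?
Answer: -173770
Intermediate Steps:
M(p) = -12*p (M(p) = -6*(p + p) = -12*p)
M(-44) - 174298 = -12*(-44) - 174298 = 528 - 174298 = -173770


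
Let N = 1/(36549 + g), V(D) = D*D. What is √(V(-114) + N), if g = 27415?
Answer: √13292936834695/31982 ≈ 114.00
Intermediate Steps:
V(D) = D²
N = 1/63964 (N = 1/(36549 + 27415) = 1/63964 ≈ 1.5634e-5)
√(V(-114) + N) = √((-114)² + 1/63964) = √(12996 + 1/63964) = √(831276145/63964) = √13292936834695/31982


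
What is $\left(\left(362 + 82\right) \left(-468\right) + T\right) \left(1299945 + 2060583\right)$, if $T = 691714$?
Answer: $1626233430816$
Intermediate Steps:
$\left(\left(362 + 82\right) \left(-468\right) + T\right) \left(1299945 + 2060583\right) = \left(\left(362 + 82\right) \left(-468\right) + 691714\right) \left(1299945 + 2060583\right) = \left(444 \left(-468\right) + 691714\right) 3360528 = \left(-207792 + 691714\right) 3360528 = 483922 \cdot 3360528 = 1626233430816$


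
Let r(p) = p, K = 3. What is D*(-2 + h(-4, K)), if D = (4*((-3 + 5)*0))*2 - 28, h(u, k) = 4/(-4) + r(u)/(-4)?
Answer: 56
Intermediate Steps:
h(u, k) = -1 - u/4 (h(u, k) = 4/(-4) + u/(-4) = 4*(-¼) + u*(-¼) = -1 - u/4)
D = -28 (D = (4*(2*0))*2 - 28 = (4*0)*2 - 28 = 0*2 - 28 = 0 - 28 = -28)
D*(-2 + h(-4, K)) = -28*(-2 + (-1 - ¼*(-4))) = -28*(-2 + (-1 + 1)) = -28*(-2 + 0) = -28*(-2) = 56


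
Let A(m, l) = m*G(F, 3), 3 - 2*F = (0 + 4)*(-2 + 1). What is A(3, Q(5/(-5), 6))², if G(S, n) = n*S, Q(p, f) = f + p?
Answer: 3969/4 ≈ 992.25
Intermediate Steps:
F = 7/2 (F = 3/2 - (0 + 4)*(-2 + 1)/2 = 3/2 - 2*(-1) = 3/2 - ½*(-4) = 3/2 + 2 = 7/2 ≈ 3.5000)
G(S, n) = S*n
A(m, l) = 21*m/2 (A(m, l) = m*((7/2)*3) = m*(21/2) = 21*m/2)
A(3, Q(5/(-5), 6))² = ((21/2)*3)² = (63/2)² = 3969/4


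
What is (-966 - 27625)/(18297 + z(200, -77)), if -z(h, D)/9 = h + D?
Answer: -28591/17190 ≈ -1.6632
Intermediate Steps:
z(h, D) = -9*D - 9*h (z(h, D) = -9*(h + D) = -9*(D + h) = -9*D - 9*h)
(-966 - 27625)/(18297 + z(200, -77)) = (-966 - 27625)/(18297 + (-9*(-77) - 9*200)) = -28591/(18297 + (693 - 1800)) = -28591/(18297 - 1107) = -28591/17190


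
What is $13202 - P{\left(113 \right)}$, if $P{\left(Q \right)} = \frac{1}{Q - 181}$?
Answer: $\frac{897737}{68} \approx 13202.0$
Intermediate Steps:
$P{\left(Q \right)} = \frac{1}{-181 + Q}$
$13202 - P{\left(113 \right)} = 13202 - \frac{1}{-181 + 113} = 13202 - \frac{1}{-68} = 13202 - - \frac{1}{68} = 13202 + \frac{1}{68} = \frac{897737}{68}$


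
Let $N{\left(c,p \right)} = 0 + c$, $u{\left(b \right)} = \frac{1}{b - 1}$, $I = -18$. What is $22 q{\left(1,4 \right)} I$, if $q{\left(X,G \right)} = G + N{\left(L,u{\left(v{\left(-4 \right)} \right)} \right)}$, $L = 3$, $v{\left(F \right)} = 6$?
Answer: $-2772$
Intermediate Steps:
$u{\left(b \right)} = \frac{1}{-1 + b}$
$N{\left(c,p \right)} = c$
$q{\left(X,G \right)} = 3 + G$ ($q{\left(X,G \right)} = G + 3 = 3 + G$)
$22 q{\left(1,4 \right)} I = 22 \left(3 + 4\right) \left(-18\right) = 22 \cdot 7 \left(-18\right) = 154 \left(-18\right) = -2772$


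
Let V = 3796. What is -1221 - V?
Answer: -5017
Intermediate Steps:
-1221 - V = -1221 - 1*3796 = -1221 - 3796 = -5017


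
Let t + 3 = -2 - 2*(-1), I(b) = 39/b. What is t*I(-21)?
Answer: 39/7 ≈ 5.5714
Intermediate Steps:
t = -3 (t = -3 + (-2 - 2*(-1)) = -3 + (-2 + 2) = -3 + 0 = -3)
t*I(-21) = -117/(-21) = -117*(-1)/21 = -3*(-13/7) = 39/7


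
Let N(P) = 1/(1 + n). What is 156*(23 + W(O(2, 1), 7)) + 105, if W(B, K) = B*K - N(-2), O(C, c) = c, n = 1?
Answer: 4707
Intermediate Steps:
N(P) = ½ (N(P) = 1/(1 + 1) = 1/2 = ½)
W(B, K) = -½ + B*K (W(B, K) = B*K - 1*½ = B*K - ½ = -½ + B*K)
156*(23 + W(O(2, 1), 7)) + 105 = 156*(23 + (-½ + 1*7)) + 105 = 156*(23 + (-½ + 7)) + 105 = 156*(23 + 13/2) + 105 = 156*(59/2) + 105 = 4602 + 105 = 4707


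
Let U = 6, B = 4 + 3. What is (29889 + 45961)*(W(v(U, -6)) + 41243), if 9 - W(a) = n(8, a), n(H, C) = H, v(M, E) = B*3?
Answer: 3128357400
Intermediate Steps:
B = 7
v(M, E) = 21 (v(M, E) = 7*3 = 21)
W(a) = 1 (W(a) = 9 - 1*8 = 9 - 8 = 1)
(29889 + 45961)*(W(v(U, -6)) + 41243) = (29889 + 45961)*(1 + 41243) = 75850*41244 = 3128357400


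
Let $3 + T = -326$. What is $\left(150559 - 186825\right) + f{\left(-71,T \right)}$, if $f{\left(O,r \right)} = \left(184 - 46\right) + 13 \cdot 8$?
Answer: $-36024$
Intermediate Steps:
$T = -329$ ($T = -3 - 326 = -329$)
$f{\left(O,r \right)} = 242$ ($f{\left(O,r \right)} = 138 + 104 = 242$)
$\left(150559 - 186825\right) + f{\left(-71,T \right)} = \left(150559 - 186825\right) + 242 = -36266 + 242 = -36024$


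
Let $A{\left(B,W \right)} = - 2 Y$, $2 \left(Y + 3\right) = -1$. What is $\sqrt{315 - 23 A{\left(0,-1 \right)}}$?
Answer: $\sqrt{154} \approx 12.41$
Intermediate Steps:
$Y = - \frac{7}{2}$ ($Y = -3 + \frac{1}{2} \left(-1\right) = -3 - \frac{1}{2} = - \frac{7}{2} \approx -3.5$)
$A{\left(B,W \right)} = 7$ ($A{\left(B,W \right)} = \left(-2\right) \left(- \frac{7}{2}\right) = 7$)
$\sqrt{315 - 23 A{\left(0,-1 \right)}} = \sqrt{315 - 161} = \sqrt{154}$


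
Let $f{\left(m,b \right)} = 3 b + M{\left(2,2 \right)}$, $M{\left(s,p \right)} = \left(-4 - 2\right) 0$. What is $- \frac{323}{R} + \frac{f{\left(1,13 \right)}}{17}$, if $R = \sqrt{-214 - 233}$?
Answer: $\frac{39}{17} + \frac{323 i \sqrt{447}}{447} \approx 2.2941 + 15.277 i$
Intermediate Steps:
$M{\left(s,p \right)} = 0$ ($M{\left(s,p \right)} = \left(-6\right) 0 = 0$)
$R = i \sqrt{447}$ ($R = \sqrt{-447} = i \sqrt{447} \approx 21.142 i$)
$f{\left(m,b \right)} = 3 b$ ($f{\left(m,b \right)} = 3 b + 0 = 3 b$)
$- \frac{323}{R} + \frac{f{\left(1,13 \right)}}{17} = - \frac{323}{i \sqrt{447}} + \frac{3 \cdot 13}{17} = - 323 \left(- \frac{i \sqrt{447}}{447}\right) + 39 \cdot \frac{1}{17} = \frac{323 i \sqrt{447}}{447} + \frac{39}{17} = \frac{39}{17} + \frac{323 i \sqrt{447}}{447}$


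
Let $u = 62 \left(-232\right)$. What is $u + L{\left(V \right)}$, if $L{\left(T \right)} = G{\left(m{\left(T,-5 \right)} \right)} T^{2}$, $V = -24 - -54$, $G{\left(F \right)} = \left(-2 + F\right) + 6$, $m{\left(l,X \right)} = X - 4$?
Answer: $-18884$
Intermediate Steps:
$m{\left(l,X \right)} = -4 + X$
$G{\left(F \right)} = 4 + F$
$u = -14384$
$V = 30$ ($V = -24 + 54 = 30$)
$L{\left(T \right)} = - 5 T^{2}$ ($L{\left(T \right)} = \left(4 - 9\right) T^{2} = - 5 T^{2}$)
$u + L{\left(V \right)} = -14384 - 5 \cdot 30^{2} = -14384 - 4500 = -18884$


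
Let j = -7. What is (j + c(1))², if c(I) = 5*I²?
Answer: 4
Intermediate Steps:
(j + c(1))² = (-7 + 5*1²)² = (-7 + 5*1)² = (-7 + 5)² = (-2)² = 4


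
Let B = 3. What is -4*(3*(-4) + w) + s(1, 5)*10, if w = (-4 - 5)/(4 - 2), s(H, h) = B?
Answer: 96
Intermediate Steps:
s(H, h) = 3
w = -9/2 ≈ -4.5000
-4*(3*(-4) + w) + s(1, 5)*10 = -4*(3*(-4) - 9/2) + 3*10 = -4*(-12 - 9/2) + 30 = -4*(-33/2) + 30 = 66 + 30 = 96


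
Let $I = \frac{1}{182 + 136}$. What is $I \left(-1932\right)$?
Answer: $- \frac{322}{53} \approx -6.0755$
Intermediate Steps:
$I = \frac{1}{318} \approx 0.0031447$
$I \left(-1932\right) = \frac{1}{318} \left(-1932\right) = - \frac{322}{53}$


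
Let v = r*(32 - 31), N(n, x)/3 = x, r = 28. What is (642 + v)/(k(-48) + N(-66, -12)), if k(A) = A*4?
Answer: -335/114 ≈ -2.9386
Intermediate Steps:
N(n, x) = 3*x
k(A) = 4*A
v = 28 (v = 28*(32 - 31) = 28*1 = 28)
(642 + v)/(k(-48) + N(-66, -12)) = (642 + 28)/(4*(-48) + 3*(-12)) = 670/(-192 - 36) = 670/(-228) = 670*(-1/228) = -335/114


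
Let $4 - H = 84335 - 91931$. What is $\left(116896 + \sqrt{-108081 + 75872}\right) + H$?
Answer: $124496 + i \sqrt{32209} \approx 1.245 \cdot 10^{5} + 179.47 i$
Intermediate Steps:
$H = 7600$ ($H = 4 - \left(84335 - 91931\right) = 4 - -7596 = 4 + 7596 = 7600$)
$\left(116896 + \sqrt{-108081 + 75872}\right) + H = \left(116896 + \sqrt{-108081 + 75872}\right) + 7600 = \left(116896 + \sqrt{-32209}\right) + 7600 = \left(116896 + i \sqrt{32209}\right) + 7600 = 124496 + i \sqrt{32209}$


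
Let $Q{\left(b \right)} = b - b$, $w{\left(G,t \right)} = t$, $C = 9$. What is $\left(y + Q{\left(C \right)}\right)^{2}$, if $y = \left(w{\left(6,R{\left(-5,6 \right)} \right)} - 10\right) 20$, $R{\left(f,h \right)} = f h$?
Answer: $640000$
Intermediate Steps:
$y = -800$ ($y = \left(\left(-5\right) 6 - 10\right) 20 = \left(-30 - 10\right) 20 = \left(-40\right) 20 = -800$)
$Q{\left(b \right)} = 0$
$\left(y + Q{\left(C \right)}\right)^{2} = \left(-800 + 0\right)^{2} = \left(-800\right)^{2} = 640000$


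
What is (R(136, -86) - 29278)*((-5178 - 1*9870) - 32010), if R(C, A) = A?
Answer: 1381811112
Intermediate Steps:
(R(136, -86) - 29278)*((-5178 - 1*9870) - 32010) = (-86 - 29278)*((-5178 - 1*9870) - 32010) = -29364*((-5178 - 9870) - 32010) = -29364*(-15048 - 32010) = -29364*(-47058) = 1381811112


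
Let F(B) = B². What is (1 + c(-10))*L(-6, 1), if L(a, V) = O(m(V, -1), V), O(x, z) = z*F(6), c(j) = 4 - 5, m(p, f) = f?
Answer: 0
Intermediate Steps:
c(j) = -1
O(x, z) = 36*z (O(x, z) = z*6² = z*36 = 36*z)
L(a, V) = 36*V
(1 + c(-10))*L(-6, 1) = (1 - 1)*(36*1) = 0*36 = 0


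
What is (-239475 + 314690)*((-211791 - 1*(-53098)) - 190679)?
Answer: -26278014980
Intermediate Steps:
(-239475 + 314690)*((-211791 - 1*(-53098)) - 190679) = 75215*((-211791 + 53098) - 190679) = 75215*(-158693 - 190679) = 75215*(-349372) = -26278014980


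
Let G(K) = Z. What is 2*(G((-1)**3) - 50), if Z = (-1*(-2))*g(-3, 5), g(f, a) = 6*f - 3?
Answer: -184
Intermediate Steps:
g(f, a) = -3 + 6*f
Z = -42 (Z = (-1*(-2))*(-3 + 6*(-3)) = 2*(-3 - 18) = 2*(-21) = -42)
G(K) = -42
2*(G((-1)**3) - 50) = 2*(-42 - 50) = 2*(-92) = -184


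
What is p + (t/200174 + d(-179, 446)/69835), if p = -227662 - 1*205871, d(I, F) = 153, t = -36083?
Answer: -6060425885437253/13979151290 ≈ -4.3353e+5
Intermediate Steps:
p = -433533 (p = -227662 - 205871 = -433533)
p + (t/200174 + d(-179, 446)/69835) = -433533 + (-36083/200174 + 153/69835) = -433533 - 2489229683/13979151290 = -6060425885437253/13979151290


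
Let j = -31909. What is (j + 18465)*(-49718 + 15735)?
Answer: 456867452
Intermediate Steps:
(j + 18465)*(-49718 + 15735) = (-31909 + 18465)*(-49718 + 15735) = -13444*(-33983) = 456867452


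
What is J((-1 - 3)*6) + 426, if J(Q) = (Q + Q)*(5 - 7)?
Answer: 522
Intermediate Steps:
J(Q) = -4*Q (J(Q) = (2*Q)*(-2) = -4*Q)
J((-1 - 3)*6) + 426 = -4*(-1 - 3)*6 + 426 = -(-16)*6 + 426 = -4*(-24) + 426 = 96 + 426 = 522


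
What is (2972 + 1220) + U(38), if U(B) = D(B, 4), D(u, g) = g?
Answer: 4196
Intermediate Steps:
U(B) = 4
(2972 + 1220) + U(38) = (2972 + 1220) + 4 = 4192 + 4 = 4196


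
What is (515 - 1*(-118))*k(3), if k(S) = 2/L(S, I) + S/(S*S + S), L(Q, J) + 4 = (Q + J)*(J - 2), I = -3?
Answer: -633/4 ≈ -158.25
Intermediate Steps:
L(Q, J) = -4 + (-2 + J)*(J + Q) (L(Q, J) = -4 + (Q + J)*(J - 2) = -4 + (J + Q)*(-2 + J) = -4 + (-2 + J)*(J + Q))
k(S) = 2/(11 - 5*S) + S/(S + S**2) (k(S) = 2/(-4 + (-3)**2 - 2*(-3) - 2*S - 3*S) + S/(S*S + S) = 2/(-4 + 9 + 6 - 2*S - 3*S) + S/(S**2 + S) = 2/(11 - 5*S) + S/(S + S**2))
(515 - 1*(-118))*k(3) = (515 - 1*(-118))*((-13 + 3*3)/((1 + 3)*(-11 + 5*3))) = (515 + 118)*((-13 + 9)/(4*(-11 + 15))) = 633*((1/4)*(-4)/4) = 633*((1/4)*(1/4)*(-4)) = 633*(-1/4) = -633/4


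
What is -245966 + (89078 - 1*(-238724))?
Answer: 81836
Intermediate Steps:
-245966 + (89078 - 1*(-238724)) = -245966 + (89078 + 238724) = -245966 + 327802 = 81836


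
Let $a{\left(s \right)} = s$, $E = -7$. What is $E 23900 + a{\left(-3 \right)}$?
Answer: $-167303$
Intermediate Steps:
$E 23900 + a{\left(-3 \right)} = \left(-7\right) 23900 - 3 = -167300 - 3 = -167303$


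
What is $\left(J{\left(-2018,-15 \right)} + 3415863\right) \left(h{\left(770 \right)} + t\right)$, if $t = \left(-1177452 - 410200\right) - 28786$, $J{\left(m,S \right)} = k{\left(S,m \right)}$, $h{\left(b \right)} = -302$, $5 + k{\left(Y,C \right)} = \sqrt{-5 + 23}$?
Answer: $-5522554262920 - 4850220 \sqrt{2} \approx -5.5226 \cdot 10^{12}$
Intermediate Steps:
$k{\left(Y,C \right)} = -5 + 3 \sqrt{2}$ ($k{\left(Y,C \right)} = -5 + \sqrt{-5 + 23} = -5 + \sqrt{18} = -5 + 3 \sqrt{2}$)
$J{\left(m,S \right)} = -5 + 3 \sqrt{2}$
$t = -1616438$ ($t = -1587652 - 28786 = -1616438$)
$\left(J{\left(-2018,-15 \right)} + 3415863\right) \left(h{\left(770 \right)} + t\right) = \left(\left(-5 + 3 \sqrt{2}\right) + 3415863\right) \left(-302 - 1616438\right) = \left(3415858 + 3 \sqrt{2}\right) \left(-1616740\right) = -5522554262920 - 4850220 \sqrt{2}$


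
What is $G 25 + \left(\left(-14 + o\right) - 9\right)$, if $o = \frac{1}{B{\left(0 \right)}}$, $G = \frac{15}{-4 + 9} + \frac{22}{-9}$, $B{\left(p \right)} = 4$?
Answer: $- \frac{319}{36} \approx -8.8611$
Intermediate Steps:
$G = \frac{5}{9}$ ($G = \frac{15}{5} + 22 \left(- \frac{1}{9}\right) = 15 \cdot \frac{1}{5} - \frac{22}{9} = 3 - \frac{22}{9} = \frac{5}{9} \approx 0.55556$)
$o = \frac{1}{4} \approx 0.25$
$G 25 + \left(\left(-14 + o\right) - 9\right) = \frac{5}{9} \cdot 25 + \left(\left(-14 + \frac{1}{4}\right) - 9\right) = \frac{125}{9} - \frac{91}{4} = - \frac{319}{36}$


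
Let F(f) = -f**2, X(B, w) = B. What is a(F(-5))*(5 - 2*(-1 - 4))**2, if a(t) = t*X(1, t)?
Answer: -5625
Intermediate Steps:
a(t) = t (a(t) = t*1 = t)
a(F(-5))*(5 - 2*(-1 - 4))**2 = (-1*(-5)**2)*(5 - 2*(-1 - 4))**2 = (-1*25)*(5 - 2*(-5))**2 = -25*(5 + 10)**2 = -25*15**2 = -25*225 = -5625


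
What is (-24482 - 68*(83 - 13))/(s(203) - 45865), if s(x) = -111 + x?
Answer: 29242/45773 ≈ 0.63885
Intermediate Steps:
(-24482 - 68*(83 - 13))/(s(203) - 45865) = (-24482 - 68*(83 - 13))/((-111 + 203) - 45865) = (-24482 - 68*70)/(92 - 45865) = (-24482 - 4760)/(-45773) = -29242*(-1/45773) = 29242/45773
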